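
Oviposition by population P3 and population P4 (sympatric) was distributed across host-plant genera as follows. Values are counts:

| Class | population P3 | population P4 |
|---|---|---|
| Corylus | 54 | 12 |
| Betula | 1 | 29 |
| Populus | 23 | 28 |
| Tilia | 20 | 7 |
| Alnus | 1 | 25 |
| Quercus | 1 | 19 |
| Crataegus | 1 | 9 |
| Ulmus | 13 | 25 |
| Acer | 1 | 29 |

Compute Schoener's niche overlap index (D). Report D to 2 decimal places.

Proportions for population P3 (n=115): 54/115=0.4696, 1/115=0.0087, 23/115=0.2000, 20/115=0.1739, 1/115=0.0087, 1/115=0.0087, 1/115=0.0087, 13/115=0.1130, 1/115=0.0087
Proportions for population P4 (n=183): 12/183=0.0656, 29/183=0.1585, 28/183=0.1530, 7/183=0.0383, 25/183=0.1366, 19/183=0.1038, 9/183=0.0492, 25/183=0.1366, 29/183=0.1585
Σ|p₁ᵢ − p₂ᵢ| = 0.4040 + 0.1498 + 0.0470 + 0.1356 + 0.1279 + 0.0951 + 0.0405 + 0.0236 + 0.1498 = 1.1733
D = 1 − ½ × 1.1733 = 1 − 0.58665 = 0.41335

0.41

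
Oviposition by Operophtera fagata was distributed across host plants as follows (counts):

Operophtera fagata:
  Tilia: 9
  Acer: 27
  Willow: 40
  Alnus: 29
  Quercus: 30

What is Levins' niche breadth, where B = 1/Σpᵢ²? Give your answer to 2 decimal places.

Proportions for Operophtera fagata (n=135): 9/135=0.0667, 27/135=0.2000, 40/135=0.2963, 29/135=0.2148, 30/135=0.2222
Σpᵢ² = 0.0667² + 0.2000² + 0.2963² + 0.2148² + 0.2222² = 0.004449 + 0.040000 + 0.087794 + 0.046139 + 0.049373 = 0.227755
B = 1 / 0.227755 = 4.3907

4.39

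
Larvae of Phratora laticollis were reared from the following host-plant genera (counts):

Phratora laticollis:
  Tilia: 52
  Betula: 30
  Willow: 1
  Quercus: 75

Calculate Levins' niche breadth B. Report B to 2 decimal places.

2.70

Proportions for Phratora laticollis (n=158): 52/158=0.3291, 30/158=0.1899, 1/158=0.0063, 75/158=0.4747
Σpᵢ² = 0.3291² + 0.1899² + 0.0063² + 0.4747² = 0.108307 + 0.036062 + 0.000040 + 0.225340 = 0.369749
B = 1 / 0.369749 = 2.7045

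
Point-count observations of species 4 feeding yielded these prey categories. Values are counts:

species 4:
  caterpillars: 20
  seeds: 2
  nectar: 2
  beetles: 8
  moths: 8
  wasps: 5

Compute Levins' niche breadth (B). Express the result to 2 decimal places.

3.61

Proportions for species 4 (n=45): 20/45=0.4444, 2/45=0.0444, 2/45=0.0444, 8/45=0.1778, 8/45=0.1778, 5/45=0.1111
Σpᵢ² = 0.4444² + 0.0444² + 0.0444² + 0.1778² + 0.1778² + 0.1111² = 0.197491 + 0.001971 + 0.001971 + 0.031613 + 0.031613 + 0.012343 = 0.277002
B = 1 / 0.277002 = 3.6101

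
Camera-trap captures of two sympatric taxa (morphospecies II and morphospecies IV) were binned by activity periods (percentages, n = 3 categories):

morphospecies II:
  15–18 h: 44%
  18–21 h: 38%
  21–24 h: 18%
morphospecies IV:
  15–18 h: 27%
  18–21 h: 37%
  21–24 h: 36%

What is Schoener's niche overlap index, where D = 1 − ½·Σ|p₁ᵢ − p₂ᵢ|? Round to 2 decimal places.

0.82

Convert percentages to proportions (divide by 100).
Σ|p₁ᵢ − p₂ᵢ| = 0.17 + 0.01 + 0.18 = 0.36
D = 1 − ½ × 0.36 = 1 − 0.180 = 0.8200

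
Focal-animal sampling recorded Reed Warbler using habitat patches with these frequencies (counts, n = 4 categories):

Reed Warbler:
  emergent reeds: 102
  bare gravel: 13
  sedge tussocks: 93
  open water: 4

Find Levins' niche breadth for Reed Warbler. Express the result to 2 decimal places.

2.34

Proportions for Reed Warbler (n=212): 102/212=0.4811, 13/212=0.0613, 93/212=0.4387, 4/212=0.0189
Σpᵢ² = 0.4811² + 0.0613² + 0.4387² + 0.0189² = 0.231457 + 0.003758 + 0.192458 + 0.000357 = 0.428030
B = 1 / 0.428030 = 2.3363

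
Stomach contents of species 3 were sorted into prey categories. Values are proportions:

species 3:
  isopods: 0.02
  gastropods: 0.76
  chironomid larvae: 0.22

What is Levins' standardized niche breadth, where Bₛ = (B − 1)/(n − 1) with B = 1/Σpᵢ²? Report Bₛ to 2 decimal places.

Σpᵢ² = 0.02² + 0.76² + 0.22² = 0.0004 + 0.5776 + 0.0484 = 0.6264
B = 1 / 0.6264 = 1.5964
Bₛ = (B − 1)/(n − 1) = (1.5964 − 1)/(3 − 1) = 0.5964/2 = 0.2982

0.30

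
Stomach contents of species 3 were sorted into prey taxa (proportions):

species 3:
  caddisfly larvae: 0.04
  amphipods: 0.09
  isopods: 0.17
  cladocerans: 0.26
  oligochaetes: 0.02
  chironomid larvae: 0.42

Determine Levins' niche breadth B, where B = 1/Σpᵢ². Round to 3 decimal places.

Σpᵢ² = 0.04² + 0.09² + 0.17² + 0.26² + 0.02² + 0.42² = 0.0016 + 0.0081 + 0.0289 + 0.0676 + 0.0004 + 0.1764 = 0.2830
B = 1 / 0.2830 = 3.53357

3.534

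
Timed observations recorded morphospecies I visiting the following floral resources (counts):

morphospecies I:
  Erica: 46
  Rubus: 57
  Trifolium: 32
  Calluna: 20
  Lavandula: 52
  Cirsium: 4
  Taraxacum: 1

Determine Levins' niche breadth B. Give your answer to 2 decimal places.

Proportions for morphospecies I (n=212): 46/212=0.2170, 57/212=0.2689, 32/212=0.1509, 20/212=0.0943, 52/212=0.2453, 4/212=0.0189, 1/212=0.0047
Σpᵢ² = 0.2170² + 0.2689² + 0.1509² + 0.0943² + 0.2453² + 0.0189² + 0.0047² = 0.047089 + 0.072307 + 0.022771 + 0.008892 + 0.060172 + 0.000357 + 0.000022 = 0.211610
B = 1 / 0.211610 = 4.7257

4.73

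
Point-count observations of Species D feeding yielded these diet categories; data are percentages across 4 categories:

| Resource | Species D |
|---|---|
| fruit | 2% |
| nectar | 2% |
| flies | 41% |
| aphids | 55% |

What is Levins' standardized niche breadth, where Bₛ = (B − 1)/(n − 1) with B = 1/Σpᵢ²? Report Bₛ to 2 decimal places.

Convert percentages to proportions (divide by 100).
Σpᵢ² = 0.02² + 0.02² + 0.41² + 0.55² = 0.0004 + 0.0004 + 0.1681 + 0.3025 = 0.4714
B = 1 / 0.4714 = 2.1213
Bₛ = (B − 1)/(n − 1) = (2.1213 − 1)/(4 − 1) = 1.1213/3 = 0.3738

0.37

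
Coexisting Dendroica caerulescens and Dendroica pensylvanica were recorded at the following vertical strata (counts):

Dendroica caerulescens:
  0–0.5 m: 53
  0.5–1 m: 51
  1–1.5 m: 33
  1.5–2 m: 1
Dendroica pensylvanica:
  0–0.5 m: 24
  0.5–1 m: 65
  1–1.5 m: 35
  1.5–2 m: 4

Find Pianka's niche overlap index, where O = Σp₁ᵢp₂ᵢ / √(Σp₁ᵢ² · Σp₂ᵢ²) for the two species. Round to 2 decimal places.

Proportions for Dendroica caerulescens (n=138): 53/138=0.3841, 51/138=0.3696, 33/138=0.2391, 1/138=0.0072
Proportions for Dendroica pensylvanica (n=128): 24/128=0.1875, 65/128=0.5078, 35/128=0.2734, 4/128=0.0313
Σ p₁ᵢp₂ᵢ = 0.072019 + 0.187683 + 0.065370 + 0.000225 = 0.325297
Σp_1ᵢ² = 0.3841² + 0.3696² + 0.2391² + 0.0072² = 0.147533 + 0.136604 + 0.057169 + 0.000052 = 0.341358
Σp_2ᵢ² = 0.1875² + 0.5078² + 0.2734² + 0.0313² = 0.035156 + 0.257861 + 0.074748 + 0.000980 = 0.368745
O = 0.325297 / √(0.341358 × 0.368745) = 0.325297 / 0.3547873 = 0.9169

0.92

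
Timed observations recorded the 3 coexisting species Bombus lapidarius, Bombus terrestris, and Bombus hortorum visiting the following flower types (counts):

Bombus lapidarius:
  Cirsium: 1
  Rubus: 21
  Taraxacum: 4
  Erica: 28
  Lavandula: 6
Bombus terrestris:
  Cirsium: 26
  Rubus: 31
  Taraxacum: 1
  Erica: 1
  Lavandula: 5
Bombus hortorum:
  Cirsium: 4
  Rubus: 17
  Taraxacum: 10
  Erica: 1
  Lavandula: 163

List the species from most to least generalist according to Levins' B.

Proportions for Bombus lapidarius (n=60): 1/60=0.0167, 21/60=0.3500, 4/60=0.0667, 28/60=0.4667, 6/60=0.1000
Proportions for Bombus terrestris (n=64): 26/64=0.4063, 31/64=0.4844, 1/64=0.0156, 1/64=0.0156, 5/64=0.0781
Proportions for Bombus hortorum (n=195): 4/195=0.0205, 17/195=0.0872, 10/195=0.0513, 1/195=0.0051, 163/195=0.8359
Σp_lapiᵢ² = 0.0167² + 0.3500² + 0.0667² + 0.4667² + 0.1000² = 0.000279 + 0.122500 + 0.004449 + 0.217809 + 0.010000 = 0.355037
B_lapi = 1 / 0.355037 = 2.8166
Σp_terrᵢ² = 0.4063² + 0.4844² + 0.0156² + 0.0156² + 0.0781² = 0.165080 + 0.234643 + 0.000243 + 0.000243 + 0.006100 = 0.406309
B_terr = 1 / 0.406309 = 2.4612
Σp_hortᵢ² = 0.0205² + 0.0872² + 0.0513² + 0.0051² + 0.8359² = 0.000420 + 0.007604 + 0.002632 + 0.000026 + 0.698729 = 0.709411
B_hort = 1 / 0.709411 = 1.4096
Ranking by B (broadest → narrowest): Bombus lapidarius (2.82) > Bombus terrestris (2.46) > Bombus hortorum (1.41)

Bombus lapidarius > Bombus terrestris > Bombus hortorum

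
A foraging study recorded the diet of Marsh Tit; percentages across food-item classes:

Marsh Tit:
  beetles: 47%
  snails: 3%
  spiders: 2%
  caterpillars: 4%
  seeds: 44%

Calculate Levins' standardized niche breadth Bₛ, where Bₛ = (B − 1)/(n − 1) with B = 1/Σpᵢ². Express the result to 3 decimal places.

0.349

Convert percentages to proportions (divide by 100).
Σpᵢ² = 0.47² + 0.03² + 0.02² + 0.04² + 0.44² = 0.2209 + 0.0009 + 0.0004 + 0.0016 + 0.1936 = 0.4174
B = 1 / 0.4174 = 2.39578
Bₛ = (B − 1)/(n − 1) = (2.39578 − 1)/(5 − 1) = 1.39578/4 = 0.34895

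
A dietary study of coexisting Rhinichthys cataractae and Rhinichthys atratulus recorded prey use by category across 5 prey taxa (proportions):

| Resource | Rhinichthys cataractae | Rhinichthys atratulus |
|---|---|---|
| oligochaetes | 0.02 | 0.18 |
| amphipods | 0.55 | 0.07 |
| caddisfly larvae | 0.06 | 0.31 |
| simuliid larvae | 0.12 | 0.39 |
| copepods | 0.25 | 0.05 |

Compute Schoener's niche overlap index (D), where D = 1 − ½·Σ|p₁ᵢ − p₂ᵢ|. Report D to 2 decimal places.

Σ|p₁ᵢ − p₂ᵢ| = 0.16 + 0.48 + 0.25 + 0.27 + 0.20 = 1.36
D = 1 − ½ × 1.36 = 1 − 0.680 = 0.3200

0.32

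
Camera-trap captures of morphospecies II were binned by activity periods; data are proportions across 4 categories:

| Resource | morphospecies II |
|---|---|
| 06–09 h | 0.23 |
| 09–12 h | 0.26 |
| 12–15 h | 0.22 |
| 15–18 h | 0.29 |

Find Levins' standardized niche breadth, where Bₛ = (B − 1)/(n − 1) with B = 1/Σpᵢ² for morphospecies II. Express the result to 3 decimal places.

0.984

Σpᵢ² = 0.23² + 0.26² + 0.22² + 0.29² = 0.0529 + 0.0676 + 0.0484 + 0.0841 = 0.2530
B = 1 / 0.2530 = 3.95257
Bₛ = (B − 1)/(n − 1) = (3.95257 − 1)/(4 − 1) = 2.95257/3 = 0.98419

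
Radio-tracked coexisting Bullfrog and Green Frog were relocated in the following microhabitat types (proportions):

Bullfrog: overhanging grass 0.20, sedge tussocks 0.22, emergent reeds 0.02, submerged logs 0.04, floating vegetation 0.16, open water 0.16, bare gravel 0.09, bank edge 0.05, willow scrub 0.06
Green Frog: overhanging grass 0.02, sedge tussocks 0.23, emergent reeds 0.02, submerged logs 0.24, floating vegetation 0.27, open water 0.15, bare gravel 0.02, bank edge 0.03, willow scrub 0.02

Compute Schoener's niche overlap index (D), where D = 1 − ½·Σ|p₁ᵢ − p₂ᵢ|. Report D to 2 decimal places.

0.68

Σ|p₁ᵢ − p₂ᵢ| = 0.18 + 0.01 + 0.00 + 0.20 + 0.11 + 0.01 + 0.07 + 0.02 + 0.04 = 0.64
D = 1 − ½ × 0.64 = 1 − 0.320 = 0.6800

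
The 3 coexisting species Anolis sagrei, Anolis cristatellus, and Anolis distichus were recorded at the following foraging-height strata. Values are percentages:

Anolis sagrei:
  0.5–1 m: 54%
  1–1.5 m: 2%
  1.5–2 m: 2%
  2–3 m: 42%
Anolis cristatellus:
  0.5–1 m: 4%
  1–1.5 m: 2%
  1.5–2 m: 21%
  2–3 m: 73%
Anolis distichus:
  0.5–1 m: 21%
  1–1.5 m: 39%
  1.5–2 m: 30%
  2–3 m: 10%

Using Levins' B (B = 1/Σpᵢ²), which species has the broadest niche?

Convert percentages to proportions (divide by 100).
Σp_sagrᵢ² = 0.54² + 0.02² + 0.02² + 0.42² = 0.2916 + 0.0004 + 0.0004 + 0.1764 = 0.4688
B_sagr = 1 / 0.4688 = 2.1331
Σp_crisᵢ² = 0.04² + 0.02² + 0.21² + 0.73² = 0.0016 + 0.0004 + 0.0441 + 0.5329 = 0.5790
B_cris = 1 / 0.5790 = 1.7271
Σp_distᵢ² = 0.21² + 0.39² + 0.30² + 0.10² = 0.0441 + 0.1521 + 0.0900 + 0.0100 = 0.2962
B_dist = 1 / 0.2962 = 3.3761
Highest B → broadest niche (most generalist): Anolis distichus (B = 3.38).

Anolis distichus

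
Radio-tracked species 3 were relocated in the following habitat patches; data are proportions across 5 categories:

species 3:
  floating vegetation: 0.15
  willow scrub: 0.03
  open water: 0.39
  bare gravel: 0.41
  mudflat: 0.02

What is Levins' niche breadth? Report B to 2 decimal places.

Σpᵢ² = 0.15² + 0.03² + 0.39² + 0.41² + 0.02² = 0.0225 + 0.0009 + 0.1521 + 0.1681 + 0.0004 = 0.3440
B = 1 / 0.3440 = 2.9070

2.91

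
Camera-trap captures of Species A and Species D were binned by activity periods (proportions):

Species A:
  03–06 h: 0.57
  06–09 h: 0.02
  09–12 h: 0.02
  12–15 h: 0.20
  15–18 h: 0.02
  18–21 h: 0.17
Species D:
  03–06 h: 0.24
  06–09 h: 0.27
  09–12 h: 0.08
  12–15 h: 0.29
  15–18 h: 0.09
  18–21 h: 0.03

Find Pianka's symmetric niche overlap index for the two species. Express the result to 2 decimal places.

Σ p₁ᵢp₂ᵢ = 0.1368 + 0.0054 + 0.0016 + 0.0580 + 0.0018 + 0.0051 = 0.2087
Σp_1ᵢ² = 0.57² + 0.02² + 0.02² + 0.20² + 0.02² + 0.17² = 0.3249 + 0.0004 + 0.0004 + 0.0400 + 0.0004 + 0.0289 = 0.3950
Σp_2ᵢ² = 0.24² + 0.27² + 0.08² + 0.29² + 0.09² + 0.03² = 0.0576 + 0.0729 + 0.0064 + 0.0841 + 0.0081 + 0.0009 = 0.2300
O = 0.2087 / √(0.3950 × 0.2300) = 0.2087 / 0.30141 = 0.6924

0.69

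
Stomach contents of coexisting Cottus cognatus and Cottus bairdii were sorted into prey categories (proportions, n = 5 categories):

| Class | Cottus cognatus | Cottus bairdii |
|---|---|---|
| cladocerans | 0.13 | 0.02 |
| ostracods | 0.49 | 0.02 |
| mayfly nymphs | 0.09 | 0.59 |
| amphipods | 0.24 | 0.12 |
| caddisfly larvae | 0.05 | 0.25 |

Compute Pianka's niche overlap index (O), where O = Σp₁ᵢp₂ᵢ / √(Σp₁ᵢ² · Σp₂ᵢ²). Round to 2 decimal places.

Σ p₁ᵢp₂ᵢ = 0.0026 + 0.0098 + 0.0531 + 0.0288 + 0.0125 = 0.1068
Σp_1ᵢ² = 0.13² + 0.49² + 0.09² + 0.24² + 0.05² = 0.0169 + 0.2401 + 0.0081 + 0.0576 + 0.0025 = 0.3252
Σp_2ᵢ² = 0.02² + 0.02² + 0.59² + 0.12² + 0.25² = 0.0004 + 0.0004 + 0.3481 + 0.0144 + 0.0625 = 0.4258
O = 0.1068 / √(0.3252 × 0.4258) = 0.1068 / 0.37212 = 0.2870

0.29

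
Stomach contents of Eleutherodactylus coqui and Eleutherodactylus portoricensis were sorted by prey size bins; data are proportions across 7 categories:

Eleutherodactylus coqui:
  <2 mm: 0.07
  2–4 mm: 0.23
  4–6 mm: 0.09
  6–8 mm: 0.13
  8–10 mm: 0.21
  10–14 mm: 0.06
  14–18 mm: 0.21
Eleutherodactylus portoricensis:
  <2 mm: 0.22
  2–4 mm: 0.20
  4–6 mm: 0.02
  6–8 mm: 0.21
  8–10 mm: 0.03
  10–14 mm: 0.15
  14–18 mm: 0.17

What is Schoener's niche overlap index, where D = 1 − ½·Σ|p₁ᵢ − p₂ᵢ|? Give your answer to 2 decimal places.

Σ|p₁ᵢ − p₂ᵢ| = 0.15 + 0.03 + 0.07 + 0.08 + 0.18 + 0.09 + 0.04 = 0.64
D = 1 − ½ × 0.64 = 1 − 0.320 = 0.6800

0.68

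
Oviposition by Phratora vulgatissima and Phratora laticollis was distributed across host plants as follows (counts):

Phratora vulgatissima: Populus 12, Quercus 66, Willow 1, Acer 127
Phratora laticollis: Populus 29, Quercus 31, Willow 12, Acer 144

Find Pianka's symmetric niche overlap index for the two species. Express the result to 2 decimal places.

Proportions for Phratora vulgatissima (n=206): 12/206=0.0583, 66/206=0.3204, 1/206=0.0049, 127/206=0.6165
Proportions for Phratora laticollis (n=216): 29/216=0.1343, 31/216=0.1435, 12/216=0.0556, 144/216=0.6667
Σ p₁ᵢp₂ᵢ = 0.007830 + 0.045977 + 0.000272 + 0.411021 = 0.465100
Σp_1ᵢ² = 0.0583² + 0.3204² + 0.0049² + 0.6165² = 0.003399 + 0.102656 + 0.000024 + 0.380072 = 0.486151
Σp_2ᵢ² = 0.1343² + 0.1435² + 0.0556² + 0.6667² = 0.018036 + 0.020592 + 0.003091 + 0.444489 = 0.486208
O = 0.465100 / √(0.486151 × 0.486208) = 0.465100 / 0.4861795 = 0.9566

0.96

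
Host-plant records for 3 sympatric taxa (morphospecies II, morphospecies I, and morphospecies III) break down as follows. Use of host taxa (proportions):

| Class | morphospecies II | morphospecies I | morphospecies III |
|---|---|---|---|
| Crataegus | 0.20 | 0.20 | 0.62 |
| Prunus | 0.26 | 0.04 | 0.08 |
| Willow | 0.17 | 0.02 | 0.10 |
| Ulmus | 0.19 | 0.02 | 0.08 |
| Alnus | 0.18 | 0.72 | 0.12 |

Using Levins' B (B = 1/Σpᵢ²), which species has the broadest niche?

Σp_IIᵢ² = 0.20² + 0.26² + 0.17² + 0.19² + 0.18² = 0.0400 + 0.0676 + 0.0289 + 0.0361 + 0.0324 = 0.2050
B_II = 1 / 0.2050 = 4.8780
Σp_Iᵢ² = 0.20² + 0.04² + 0.02² + 0.02² + 0.72² = 0.0400 + 0.0016 + 0.0004 + 0.0004 + 0.5184 = 0.5608
B_I = 1 / 0.5608 = 1.7832
Σp_IIIᵢ² = 0.62² + 0.08² + 0.10² + 0.08² + 0.12² = 0.3844 + 0.0064 + 0.0100 + 0.0064 + 0.0144 = 0.4216
B_III = 1 / 0.4216 = 2.3719
Highest B → broadest niche (most generalist): morphospecies II (B = 4.88).

morphospecies II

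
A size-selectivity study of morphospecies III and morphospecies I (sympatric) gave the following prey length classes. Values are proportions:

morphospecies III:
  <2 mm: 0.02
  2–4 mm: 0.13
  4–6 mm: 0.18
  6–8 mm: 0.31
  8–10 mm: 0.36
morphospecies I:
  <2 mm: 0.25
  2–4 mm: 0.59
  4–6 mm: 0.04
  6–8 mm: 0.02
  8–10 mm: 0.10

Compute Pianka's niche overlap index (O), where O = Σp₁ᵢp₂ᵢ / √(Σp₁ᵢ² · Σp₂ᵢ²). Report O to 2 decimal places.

0.38

Σ p₁ᵢp₂ᵢ = 0.0050 + 0.0767 + 0.0072 + 0.0062 + 0.0360 = 0.1311
Σp_1ᵢ² = 0.02² + 0.13² + 0.18² + 0.31² + 0.36² = 0.0004 + 0.0169 + 0.0324 + 0.0961 + 0.1296 = 0.2754
Σp_2ᵢ² = 0.25² + 0.59² + 0.04² + 0.02² + 0.10² = 0.0625 + 0.3481 + 0.0016 + 0.0004 + 0.0100 = 0.4226
O = 0.1311 / √(0.2754 × 0.4226) = 0.1311 / 0.34115 = 0.3843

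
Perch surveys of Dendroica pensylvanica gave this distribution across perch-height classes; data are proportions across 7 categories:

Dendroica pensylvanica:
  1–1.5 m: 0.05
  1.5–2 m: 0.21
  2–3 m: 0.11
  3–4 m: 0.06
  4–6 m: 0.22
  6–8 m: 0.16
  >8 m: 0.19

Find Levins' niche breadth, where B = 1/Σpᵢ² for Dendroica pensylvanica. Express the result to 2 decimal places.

Σpᵢ² = 0.05² + 0.21² + 0.11² + 0.06² + 0.22² + 0.16² + 0.19² = 0.0025 + 0.0441 + 0.0121 + 0.0036 + 0.0484 + 0.0256 + 0.0361 = 0.1724
B = 1 / 0.1724 = 5.8005

5.80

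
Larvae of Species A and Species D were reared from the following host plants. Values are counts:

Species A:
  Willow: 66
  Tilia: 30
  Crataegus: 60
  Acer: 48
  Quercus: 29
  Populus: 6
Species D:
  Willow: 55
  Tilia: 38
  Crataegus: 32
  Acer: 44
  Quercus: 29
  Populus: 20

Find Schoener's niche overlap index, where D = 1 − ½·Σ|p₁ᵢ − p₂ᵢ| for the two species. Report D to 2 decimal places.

Proportions for Species A (n=239): 66/239=0.2762, 30/239=0.1255, 60/239=0.2510, 48/239=0.2008, 29/239=0.1213, 6/239=0.0251
Proportions for Species D (n=218): 55/218=0.2523, 38/218=0.1743, 32/218=0.1468, 44/218=0.2018, 29/218=0.1330, 20/218=0.0917
Σ|p₁ᵢ − p₂ᵢ| = 0.0239 + 0.0488 + 0.1042 + 0.0010 + 0.0117 + 0.0666 = 0.2562
D = 1 − ½ × 0.2562 = 1 − 0.12810 = 0.87190

0.87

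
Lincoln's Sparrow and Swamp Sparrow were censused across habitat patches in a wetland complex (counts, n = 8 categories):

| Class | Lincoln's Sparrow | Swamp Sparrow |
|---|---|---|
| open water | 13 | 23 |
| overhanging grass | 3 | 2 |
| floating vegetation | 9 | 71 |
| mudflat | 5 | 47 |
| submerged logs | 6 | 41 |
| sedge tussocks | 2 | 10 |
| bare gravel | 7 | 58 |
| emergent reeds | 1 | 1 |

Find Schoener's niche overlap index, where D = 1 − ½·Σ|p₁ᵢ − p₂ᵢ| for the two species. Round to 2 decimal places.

0.73

Proportions for Lincoln's Sparrow (n=46): 13/46=0.2826, 3/46=0.0652, 9/46=0.1957, 5/46=0.1087, 6/46=0.1304, 2/46=0.0435, 7/46=0.1522, 1/46=0.0217
Proportions for Swamp Sparrow (n=253): 23/253=0.0909, 2/253=0.0079, 71/253=0.2806, 47/253=0.1858, 41/253=0.1621, 10/253=0.0395, 58/253=0.2292, 1/253=0.0040
Σ|p₁ᵢ − p₂ᵢ| = 0.1917 + 0.0573 + 0.0849 + 0.0771 + 0.0317 + 0.0040 + 0.0770 + 0.0177 = 0.5414
D = 1 − ½ × 0.5414 = 1 − 0.27070 = 0.72930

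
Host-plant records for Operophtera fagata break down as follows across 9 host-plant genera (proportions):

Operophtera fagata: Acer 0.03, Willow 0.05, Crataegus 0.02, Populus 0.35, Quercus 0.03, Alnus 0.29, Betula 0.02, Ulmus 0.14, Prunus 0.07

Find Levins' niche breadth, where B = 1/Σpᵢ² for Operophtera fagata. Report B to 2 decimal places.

Σpᵢ² = 0.03² + 0.05² + 0.02² + 0.35² + 0.03² + 0.29² + 0.02² + 0.14² + 0.07² = 0.0009 + 0.0025 + 0.0004 + 0.1225 + 0.0009 + 0.0841 + 0.0004 + 0.0196 + 0.0049 = 0.2362
B = 1 / 0.2362 = 4.2337

4.23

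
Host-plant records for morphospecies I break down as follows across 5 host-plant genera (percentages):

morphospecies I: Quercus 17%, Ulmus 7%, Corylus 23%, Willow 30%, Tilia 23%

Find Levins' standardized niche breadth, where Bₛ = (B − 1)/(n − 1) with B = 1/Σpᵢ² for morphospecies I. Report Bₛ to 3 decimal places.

0.839

Convert percentages to proportions (divide by 100).
Σpᵢ² = 0.17² + 0.07² + 0.23² + 0.30² + 0.23² = 0.0289 + 0.0049 + 0.0529 + 0.0900 + 0.0529 = 0.2296
B = 1 / 0.2296 = 4.35540
Bₛ = (B − 1)/(n − 1) = (4.35540 − 1)/(5 − 1) = 3.35540/4 = 0.83885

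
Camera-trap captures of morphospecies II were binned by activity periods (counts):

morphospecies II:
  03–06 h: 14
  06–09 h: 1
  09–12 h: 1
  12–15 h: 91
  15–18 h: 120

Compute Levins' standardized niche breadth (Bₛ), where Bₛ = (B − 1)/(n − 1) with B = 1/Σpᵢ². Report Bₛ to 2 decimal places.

Proportions for morphospecies II (n=227): 14/227=0.0617, 1/227=0.0044, 1/227=0.0044, 91/227=0.4009, 120/227=0.5286
Σpᵢ² = 0.0617² + 0.0044² + 0.0044² + 0.4009² + 0.5286² = 0.003807 + 0.000019 + 0.000019 + 0.160721 + 0.279418 = 0.443984
B = 1 / 0.443984 = 2.2523
Bₛ = (B − 1)/(n − 1) = (2.2523 − 1)/(5 − 1) = 1.2523/4 = 0.3131

0.31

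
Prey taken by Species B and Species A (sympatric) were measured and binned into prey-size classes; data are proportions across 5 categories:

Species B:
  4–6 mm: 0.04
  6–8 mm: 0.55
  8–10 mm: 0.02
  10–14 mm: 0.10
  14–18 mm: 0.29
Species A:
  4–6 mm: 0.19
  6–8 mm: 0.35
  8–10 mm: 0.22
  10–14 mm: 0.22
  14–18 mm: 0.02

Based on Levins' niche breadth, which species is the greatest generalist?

Species A

Σp_Bᵢ² = 0.04² + 0.55² + 0.02² + 0.10² + 0.29² = 0.0016 + 0.3025 + 0.0004 + 0.0100 + 0.0841 = 0.3986
B_B = 1 / 0.3986 = 2.5088
Σp_Aᵢ² = 0.19² + 0.35² + 0.22² + 0.22² + 0.02² = 0.0361 + 0.1225 + 0.0484 + 0.0484 + 0.0004 = 0.2558
B_A = 1 / 0.2558 = 3.9093
Highest B → broadest niche (most generalist): Species A (B = 3.91).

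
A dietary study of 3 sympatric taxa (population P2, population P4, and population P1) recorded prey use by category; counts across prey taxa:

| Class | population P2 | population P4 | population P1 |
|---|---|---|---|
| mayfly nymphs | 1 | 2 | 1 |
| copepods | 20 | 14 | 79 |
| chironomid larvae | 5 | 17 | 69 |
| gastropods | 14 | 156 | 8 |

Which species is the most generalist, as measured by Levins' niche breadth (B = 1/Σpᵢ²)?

population P2

Proportions for population P2 (n=40): 1/40=0.0250, 20/40=0.5000, 5/40=0.1250, 14/40=0.3500
Proportions for population P4 (n=189): 2/189=0.0106, 14/189=0.0741, 17/189=0.0899, 156/189=0.8254
Proportions for population P1 (n=157): 1/157=0.0064, 79/157=0.5032, 69/157=0.4395, 8/157=0.0510
Σp_P2ᵢ² = 0.0250² + 0.5000² + 0.1250² + 0.3500² = 0.000625 + 0.250000 + 0.015625 + 0.122500 = 0.388750
B_P2 = 1 / 0.388750 = 2.5723
Σp_P4ᵢ² = 0.0106² + 0.0741² + 0.0899² + 0.8254² = 0.000112 + 0.005491 + 0.008082 + 0.681285 = 0.694970
B_P4 = 1 / 0.694970 = 1.4389
Σp_P1ᵢ² = 0.0064² + 0.5032² + 0.4395² + 0.0510² = 0.000041 + 0.253210 + 0.193160 + 0.002601 = 0.449012
B_P1 = 1 / 0.449012 = 2.2271
Highest B → broadest niche (most generalist): population P2 (B = 2.57).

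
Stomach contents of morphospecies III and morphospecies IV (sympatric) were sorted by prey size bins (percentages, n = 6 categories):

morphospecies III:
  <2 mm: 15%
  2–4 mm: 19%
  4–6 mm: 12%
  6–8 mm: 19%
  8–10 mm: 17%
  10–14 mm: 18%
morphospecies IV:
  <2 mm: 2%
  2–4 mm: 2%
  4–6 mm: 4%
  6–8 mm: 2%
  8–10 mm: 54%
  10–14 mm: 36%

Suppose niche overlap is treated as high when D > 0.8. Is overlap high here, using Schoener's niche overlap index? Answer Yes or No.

Convert percentages to proportions (divide by 100).
Σ|p₁ᵢ − p₂ᵢ| = 0.13 + 0.17 + 0.08 + 0.17 + 0.37 + 0.18 = 1.10
D = 1 − ½ × 1.10 = 1 − 0.550 = 0.4500
D = 0.4500 < 0.8 → No.

No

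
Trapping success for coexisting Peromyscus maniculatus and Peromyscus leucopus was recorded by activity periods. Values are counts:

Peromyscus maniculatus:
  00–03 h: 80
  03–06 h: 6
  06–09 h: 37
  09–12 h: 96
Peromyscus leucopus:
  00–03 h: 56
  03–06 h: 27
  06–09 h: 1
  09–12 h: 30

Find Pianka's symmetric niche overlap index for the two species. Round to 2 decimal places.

Proportions for Peromyscus maniculatus (n=219): 80/219=0.3653, 6/219=0.0274, 37/219=0.1689, 96/219=0.4384
Proportions for Peromyscus leucopus (n=114): 56/114=0.4912, 27/114=0.2368, 1/114=0.0088, 30/114=0.2632
Σ p₁ᵢp₂ᵢ = 0.179435 + 0.006488 + 0.001486 + 0.115387 = 0.302796
Σp_1ᵢ² = 0.3653² + 0.0274² + 0.1689² + 0.4384² = 0.133444 + 0.000751 + 0.028527 + 0.192195 = 0.354917
Σp_2ᵢ² = 0.4912² + 0.2368² + 0.0088² + 0.2632² = 0.241277 + 0.056074 + 0.000077 + 0.069274 = 0.366702
O = 0.302796 / √(0.354917 × 0.366702) = 0.302796 / 0.3607614 = 0.8393

0.84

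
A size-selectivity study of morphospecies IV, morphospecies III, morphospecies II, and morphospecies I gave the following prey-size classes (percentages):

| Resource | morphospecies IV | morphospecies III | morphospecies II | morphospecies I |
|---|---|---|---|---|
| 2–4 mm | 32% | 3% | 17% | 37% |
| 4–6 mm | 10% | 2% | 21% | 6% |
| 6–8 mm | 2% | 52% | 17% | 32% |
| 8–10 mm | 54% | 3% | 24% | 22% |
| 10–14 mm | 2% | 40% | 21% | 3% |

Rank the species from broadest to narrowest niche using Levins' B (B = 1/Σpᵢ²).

Convert percentages to proportions (divide by 100).
Σp_IVᵢ² = 0.32² + 0.10² + 0.02² + 0.54² + 0.02² = 0.1024 + 0.0100 + 0.0004 + 0.2916 + 0.0004 = 0.4048
B_IV = 1 / 0.4048 = 2.4704
Σp_IIIᵢ² = 0.03² + 0.02² + 0.52² + 0.03² + 0.40² = 0.0009 + 0.0004 + 0.2704 + 0.0009 + 0.1600 = 0.4326
B_III = 1 / 0.4326 = 2.3116
Σp_IIᵢ² = 0.17² + 0.21² + 0.17² + 0.24² + 0.21² = 0.0289 + 0.0441 + 0.0289 + 0.0576 + 0.0441 = 0.2036
B_II = 1 / 0.2036 = 4.9116
Σp_Iᵢ² = 0.37² + 0.06² + 0.32² + 0.22² + 0.03² = 0.1369 + 0.0036 + 0.1024 + 0.0484 + 0.0009 = 0.2922
B_I = 1 / 0.2922 = 3.4223
Ranking by B (broadest → narrowest): morphospecies II (4.91) > morphospecies I (3.42) > morphospecies IV (2.47) > morphospecies III (2.31)

morphospecies II > morphospecies I > morphospecies IV > morphospecies III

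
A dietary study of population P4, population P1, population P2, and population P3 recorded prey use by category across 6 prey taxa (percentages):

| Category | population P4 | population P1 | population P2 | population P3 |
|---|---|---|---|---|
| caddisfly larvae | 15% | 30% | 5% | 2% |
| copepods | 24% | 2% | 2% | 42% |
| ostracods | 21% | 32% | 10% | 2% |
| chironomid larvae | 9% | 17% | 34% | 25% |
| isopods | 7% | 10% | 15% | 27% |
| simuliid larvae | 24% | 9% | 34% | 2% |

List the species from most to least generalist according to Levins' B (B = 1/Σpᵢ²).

population P4 > population P1 > population P2 > population P3

Convert percentages to proportions (divide by 100).
Σp_P4ᵢ² = 0.15² + 0.24² + 0.21² + 0.09² + 0.07² + 0.24² = 0.0225 + 0.0576 + 0.0441 + 0.0081 + 0.0049 + 0.0576 = 0.1948
B_P4 = 1 / 0.1948 = 5.1335
Σp_P1ᵢ² = 0.30² + 0.02² + 0.32² + 0.17² + 0.10² + 0.09² = 0.0900 + 0.0004 + 0.1024 + 0.0289 + 0.0100 + 0.0081 = 0.2398
B_P1 = 1 / 0.2398 = 4.1701
Σp_P2ᵢ² = 0.05² + 0.02² + 0.10² + 0.34² + 0.15² + 0.34² = 0.0025 + 0.0004 + 0.0100 + 0.1156 + 0.0225 + 0.1156 = 0.2666
B_P2 = 1 / 0.2666 = 3.7509
Σp_P3ᵢ² = 0.02² + 0.42² + 0.02² + 0.25² + 0.27² + 0.02² = 0.0004 + 0.1764 + 0.0004 + 0.0625 + 0.0729 + 0.0004 = 0.3130
B_P3 = 1 / 0.3130 = 3.1949
Ranking by B (broadest → narrowest): population P4 (5.13) > population P1 (4.17) > population P2 (3.75) > population P3 (3.19)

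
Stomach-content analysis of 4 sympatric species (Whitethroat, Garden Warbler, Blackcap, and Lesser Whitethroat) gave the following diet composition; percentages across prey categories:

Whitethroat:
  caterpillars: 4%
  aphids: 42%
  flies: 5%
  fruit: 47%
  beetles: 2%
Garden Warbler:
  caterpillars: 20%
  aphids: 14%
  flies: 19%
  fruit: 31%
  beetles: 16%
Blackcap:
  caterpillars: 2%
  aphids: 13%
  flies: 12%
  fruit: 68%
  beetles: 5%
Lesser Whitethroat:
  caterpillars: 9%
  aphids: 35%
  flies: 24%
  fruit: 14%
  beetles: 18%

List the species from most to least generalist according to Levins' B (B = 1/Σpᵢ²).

Garden Warbler > Lesser Whitethroat > Whitethroat > Blackcap

Convert percentages to proportions (divide by 100).
Σp_Whitᵢ² = 0.04² + 0.42² + 0.05² + 0.47² + 0.02² = 0.0016 + 0.1764 + 0.0025 + 0.2209 + 0.0004 = 0.4018
B_Whit = 1 / 0.4018 = 2.4888
Σp_Gardᵢ² = 0.20² + 0.14² + 0.19² + 0.31² + 0.16² = 0.0400 + 0.0196 + 0.0361 + 0.0961 + 0.0256 = 0.2174
B_Gard = 1 / 0.2174 = 4.5998
Σp_Blacᵢ² = 0.02² + 0.13² + 0.12² + 0.68² + 0.05² = 0.0004 + 0.0169 + 0.0144 + 0.4624 + 0.0025 = 0.4966
B_Blac = 1 / 0.4966 = 2.0137
Σp_Lessᵢ² = 0.09² + 0.35² + 0.24² + 0.14² + 0.18² = 0.0081 + 0.1225 + 0.0576 + 0.0196 + 0.0324 = 0.2402
B_Less = 1 / 0.2402 = 4.1632
Ranking by B (broadest → narrowest): Garden Warbler (4.60) > Lesser Whitethroat (4.16) > Whitethroat (2.49) > Blackcap (2.01)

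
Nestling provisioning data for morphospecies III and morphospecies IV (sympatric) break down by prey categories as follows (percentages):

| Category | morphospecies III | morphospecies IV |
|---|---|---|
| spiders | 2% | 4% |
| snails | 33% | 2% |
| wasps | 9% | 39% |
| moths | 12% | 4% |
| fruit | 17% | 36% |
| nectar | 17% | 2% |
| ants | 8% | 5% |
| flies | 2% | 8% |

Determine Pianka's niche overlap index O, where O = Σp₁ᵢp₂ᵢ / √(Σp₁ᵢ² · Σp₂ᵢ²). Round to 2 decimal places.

0.49

Convert percentages to proportions (divide by 100).
Σ p₁ᵢp₂ᵢ = 0.0008 + 0.0066 + 0.0351 + 0.0048 + 0.0612 + 0.0034 + 0.0040 + 0.0016 = 0.1175
Σp_1ᵢ² = 0.02² + 0.33² + 0.09² + 0.12² + 0.17² + 0.17² + 0.08² + 0.02² = 0.0004 + 0.1089 + 0.0081 + 0.0144 + 0.0289 + 0.0289 + 0.0064 + 0.0004 = 0.1964
Σp_2ᵢ² = 0.04² + 0.02² + 0.39² + 0.04² + 0.36² + 0.02² + 0.05² + 0.08² = 0.0016 + 0.0004 + 0.1521 + 0.0016 + 0.1296 + 0.0004 + 0.0025 + 0.0064 = 0.2946
O = 0.1175 / √(0.1964 × 0.2946) = 0.1175 / 0.24054 = 0.4885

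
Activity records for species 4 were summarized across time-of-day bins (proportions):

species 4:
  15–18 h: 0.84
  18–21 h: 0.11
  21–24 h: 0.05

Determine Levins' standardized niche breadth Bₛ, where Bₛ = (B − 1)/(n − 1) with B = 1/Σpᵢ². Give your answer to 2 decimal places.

Σpᵢ² = 0.84² + 0.11² + 0.05² = 0.7056 + 0.0121 + 0.0025 = 0.7202
B = 1 / 0.7202 = 1.3885
Bₛ = (B − 1)/(n − 1) = (1.3885 − 1)/(3 − 1) = 0.3885/2 = 0.1943

0.19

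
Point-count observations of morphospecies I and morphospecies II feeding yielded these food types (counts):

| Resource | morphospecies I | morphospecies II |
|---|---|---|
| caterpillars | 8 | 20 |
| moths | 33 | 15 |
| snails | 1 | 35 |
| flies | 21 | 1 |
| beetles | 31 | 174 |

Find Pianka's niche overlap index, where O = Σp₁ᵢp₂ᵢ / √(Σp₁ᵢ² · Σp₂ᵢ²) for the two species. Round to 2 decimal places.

0.67

Proportions for morphospecies I (n=94): 8/94=0.0851, 33/94=0.3511, 1/94=0.0106, 21/94=0.2234, 31/94=0.3298
Proportions for morphospecies II (n=245): 20/245=0.0816, 15/245=0.0612, 35/245=0.1429, 1/245=0.0041, 174/245=0.7102
Σ p₁ᵢp₂ᵢ = 0.006944 + 0.021487 + 0.001515 + 0.000916 + 0.234224 = 0.265086
Σp_1ᵢ² = 0.0851² + 0.3511² + 0.0106² + 0.2234² + 0.3298² = 0.007242 + 0.123271 + 0.000112 + 0.049908 + 0.108768 = 0.289301
Σp_2ᵢ² = 0.0816² + 0.0612² + 0.1429² + 0.0041² + 0.7102² = 0.006659 + 0.003745 + 0.020420 + 0.000017 + 0.504384 = 0.535225
O = 0.265086 / √(0.289301 × 0.535225) = 0.265086 / 0.3934986 = 0.6737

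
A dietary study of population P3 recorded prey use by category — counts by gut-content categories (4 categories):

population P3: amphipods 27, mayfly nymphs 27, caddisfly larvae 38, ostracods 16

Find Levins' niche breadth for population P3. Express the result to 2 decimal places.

Proportions for population P3 (n=108): 27/108=0.2500, 27/108=0.2500, 38/108=0.3519, 16/108=0.1481
Σpᵢ² = 0.2500² + 0.2500² + 0.3519² + 0.1481² = 0.062500 + 0.062500 + 0.123834 + 0.021934 = 0.270768
B = 1 / 0.270768 = 3.6932

3.69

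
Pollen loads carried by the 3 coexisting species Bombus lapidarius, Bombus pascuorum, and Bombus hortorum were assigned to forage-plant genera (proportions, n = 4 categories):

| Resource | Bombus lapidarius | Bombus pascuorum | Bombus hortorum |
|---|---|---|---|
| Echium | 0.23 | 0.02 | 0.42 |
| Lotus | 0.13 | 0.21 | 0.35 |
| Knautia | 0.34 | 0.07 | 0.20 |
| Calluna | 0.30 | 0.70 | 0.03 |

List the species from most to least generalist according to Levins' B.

Bombus lapidarius > Bombus hortorum > Bombus pascuorum

Σp_lapiᵢ² = 0.23² + 0.13² + 0.34² + 0.30² = 0.0529 + 0.0169 + 0.1156 + 0.0900 = 0.2754
B_lapi = 1 / 0.2754 = 3.6311
Σp_pascᵢ² = 0.02² + 0.21² + 0.07² + 0.70² = 0.0004 + 0.0441 + 0.0049 + 0.4900 = 0.5394
B_pasc = 1 / 0.5394 = 1.8539
Σp_hortᵢ² = 0.42² + 0.35² + 0.20² + 0.03² = 0.1764 + 0.1225 + 0.0400 + 0.0009 = 0.3398
B_hort = 1 / 0.3398 = 2.9429
Ranking by B (broadest → narrowest): Bombus lapidarius (3.63) > Bombus hortorum (2.94) > Bombus pascuorum (1.85)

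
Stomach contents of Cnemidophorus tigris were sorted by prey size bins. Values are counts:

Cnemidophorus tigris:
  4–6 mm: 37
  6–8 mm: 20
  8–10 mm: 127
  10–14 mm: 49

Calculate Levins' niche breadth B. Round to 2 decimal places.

2.67

Proportions for Cnemidophorus tigris (n=233): 37/233=0.1588, 20/233=0.0858, 127/233=0.5451, 49/233=0.2103
Σpᵢ² = 0.1588² + 0.0858² + 0.5451² + 0.2103² = 0.025217 + 0.007362 + 0.297134 + 0.044226 = 0.373939
B = 1 / 0.373939 = 2.6742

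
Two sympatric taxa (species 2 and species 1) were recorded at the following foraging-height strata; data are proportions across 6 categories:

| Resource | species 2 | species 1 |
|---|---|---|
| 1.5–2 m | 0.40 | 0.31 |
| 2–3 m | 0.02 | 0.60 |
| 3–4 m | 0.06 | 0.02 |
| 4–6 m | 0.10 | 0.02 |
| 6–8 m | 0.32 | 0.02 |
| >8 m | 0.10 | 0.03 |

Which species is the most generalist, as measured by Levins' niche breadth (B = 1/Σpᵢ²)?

species 2

Σp_2ᵢ² = 0.40² + 0.02² + 0.06² + 0.10² + 0.32² + 0.10² = 0.1600 + 0.0004 + 0.0036 + 0.0100 + 0.1024 + 0.0100 = 0.2864
B_2 = 1 / 0.2864 = 3.4916
Σp_1ᵢ² = 0.31² + 0.60² + 0.02² + 0.02² + 0.02² + 0.03² = 0.0961 + 0.3600 + 0.0004 + 0.0004 + 0.0004 + 0.0009 = 0.4582
B_1 = 1 / 0.4582 = 2.1825
Highest B → broadest niche (most generalist): species 2 (B = 3.49).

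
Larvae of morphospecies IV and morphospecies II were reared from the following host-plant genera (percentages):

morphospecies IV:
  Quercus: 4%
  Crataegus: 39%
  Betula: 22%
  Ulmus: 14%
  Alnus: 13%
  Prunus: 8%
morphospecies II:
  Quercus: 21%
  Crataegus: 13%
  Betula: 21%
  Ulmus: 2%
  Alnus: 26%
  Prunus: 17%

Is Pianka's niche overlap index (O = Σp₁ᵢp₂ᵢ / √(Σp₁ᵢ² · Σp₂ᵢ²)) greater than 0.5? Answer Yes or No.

Convert percentages to proportions (divide by 100).
Σ p₁ᵢp₂ᵢ = 0.0084 + 0.0507 + 0.0462 + 0.0028 + 0.0338 + 0.0136 = 0.1555
Σp_1ᵢ² = 0.04² + 0.39² + 0.22² + 0.14² + 0.13² + 0.08² = 0.0016 + 0.1521 + 0.0484 + 0.0196 + 0.0169 + 0.0064 = 0.2450
Σp_2ᵢ² = 0.21² + 0.13² + 0.21² + 0.02² + 0.26² + 0.17² = 0.0441 + 0.0169 + 0.0441 + 0.0004 + 0.0676 + 0.0289 = 0.2020
O = 0.1555 / √(0.2450 × 0.2020) = 0.1555 / 0.22246 = 0.6990
O = 0.6990 > 0.5 → Yes.

Yes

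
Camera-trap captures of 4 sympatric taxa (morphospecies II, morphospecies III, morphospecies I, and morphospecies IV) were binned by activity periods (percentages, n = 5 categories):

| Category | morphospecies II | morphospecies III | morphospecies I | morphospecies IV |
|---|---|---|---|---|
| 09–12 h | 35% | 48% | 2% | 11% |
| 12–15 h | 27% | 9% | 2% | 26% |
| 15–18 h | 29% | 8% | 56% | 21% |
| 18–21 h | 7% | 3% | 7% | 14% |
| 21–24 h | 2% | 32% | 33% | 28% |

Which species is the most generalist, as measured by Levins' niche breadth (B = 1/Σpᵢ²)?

Convert percentages to proportions (divide by 100).
Σp_IIᵢ² = 0.35² + 0.27² + 0.29² + 0.07² + 0.02² = 0.1225 + 0.0729 + 0.0841 + 0.0049 + 0.0004 = 0.2848
B_II = 1 / 0.2848 = 3.5112
Σp_IIIᵢ² = 0.48² + 0.09² + 0.08² + 0.03² + 0.32² = 0.2304 + 0.0081 + 0.0064 + 0.0009 + 0.1024 = 0.3482
B_III = 1 / 0.3482 = 2.8719
Σp_Iᵢ² = 0.02² + 0.02² + 0.56² + 0.07² + 0.33² = 0.0004 + 0.0004 + 0.3136 + 0.0049 + 0.1089 = 0.4282
B_I = 1 / 0.4282 = 2.3354
Σp_IVᵢ² = 0.11² + 0.26² + 0.21² + 0.14² + 0.28² = 0.0121 + 0.0676 + 0.0441 + 0.0196 + 0.0784 = 0.2218
B_IV = 1 / 0.2218 = 4.5086
Highest B → broadest niche (most generalist): morphospecies IV (B = 4.51).

morphospecies IV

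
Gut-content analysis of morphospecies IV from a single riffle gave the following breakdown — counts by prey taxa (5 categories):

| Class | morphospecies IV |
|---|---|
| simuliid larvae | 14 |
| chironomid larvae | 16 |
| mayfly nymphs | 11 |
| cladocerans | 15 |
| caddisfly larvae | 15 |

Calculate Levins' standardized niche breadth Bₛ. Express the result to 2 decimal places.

0.98

Proportions for morphospecies IV (n=71): 14/71=0.1972, 16/71=0.2254, 11/71=0.1549, 15/71=0.2113, 15/71=0.2113
Σpᵢ² = 0.1972² + 0.2254² + 0.1549² + 0.2113² + 0.2113² = 0.038888 + 0.050805 + 0.023994 + 0.044648 + 0.044648 = 0.202983
B = 1 / 0.202983 = 4.9265
Bₛ = (B − 1)/(n − 1) = (4.9265 − 1)/(5 − 1) = 3.9265/4 = 0.9816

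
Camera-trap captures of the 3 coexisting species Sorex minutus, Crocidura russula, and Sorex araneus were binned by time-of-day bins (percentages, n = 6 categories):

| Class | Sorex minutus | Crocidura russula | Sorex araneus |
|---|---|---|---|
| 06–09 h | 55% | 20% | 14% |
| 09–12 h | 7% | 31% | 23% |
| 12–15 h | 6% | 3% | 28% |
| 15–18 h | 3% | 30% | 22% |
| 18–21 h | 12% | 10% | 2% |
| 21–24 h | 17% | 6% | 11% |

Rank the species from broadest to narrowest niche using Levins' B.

Sorex araneus > Crocidura russula > Sorex minutus

Convert percentages to proportions (divide by 100).
Σp_minuᵢ² = 0.55² + 0.07² + 0.06² + 0.03² + 0.12² + 0.17² = 0.3025 + 0.0049 + 0.0036 + 0.0009 + 0.0144 + 0.0289 = 0.3552
B_minu = 1 / 0.3552 = 2.8153
Σp_russᵢ² = 0.20² + 0.31² + 0.03² + 0.30² + 0.10² + 0.06² = 0.0400 + 0.0961 + 0.0009 + 0.0900 + 0.0100 + 0.0036 = 0.2406
B_russ = 1 / 0.2406 = 4.1563
Σp_aranᵢ² = 0.14² + 0.23² + 0.28² + 0.22² + 0.02² + 0.11² = 0.0196 + 0.0529 + 0.0784 + 0.0484 + 0.0004 + 0.0121 = 0.2118
B_aran = 1 / 0.2118 = 4.7214
Ranking by B (broadest → narrowest): Sorex araneus (4.72) > Crocidura russula (4.16) > Sorex minutus (2.82)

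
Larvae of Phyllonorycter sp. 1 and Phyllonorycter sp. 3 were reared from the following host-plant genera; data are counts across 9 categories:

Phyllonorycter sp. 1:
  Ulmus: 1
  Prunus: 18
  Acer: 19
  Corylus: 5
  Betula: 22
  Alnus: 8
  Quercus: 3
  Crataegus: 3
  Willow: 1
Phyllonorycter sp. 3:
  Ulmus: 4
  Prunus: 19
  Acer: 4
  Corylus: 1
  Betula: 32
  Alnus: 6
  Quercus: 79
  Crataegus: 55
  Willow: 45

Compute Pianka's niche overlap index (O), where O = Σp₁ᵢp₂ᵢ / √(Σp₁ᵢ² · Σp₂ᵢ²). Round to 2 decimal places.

0.40

Proportions for Phyllonorycter sp. 1 (n=80): 1/80=0.0125, 18/80=0.2250, 19/80=0.2375, 5/80=0.0625, 22/80=0.2750, 8/80=0.1000, 3/80=0.0375, 3/80=0.0375, 1/80=0.0125
Proportions for Phyllonorycter sp. 3 (n=245): 4/245=0.0163, 19/245=0.0776, 4/245=0.0163, 1/245=0.0041, 32/245=0.1306, 6/245=0.0245, 79/245=0.3224, 55/245=0.2245, 45/245=0.1837
Σ p₁ᵢp₂ᵢ = 0.000204 + 0.017460 + 0.003871 + 0.000256 + 0.035915 + 0.002450 + 0.012090 + 0.008419 + 0.002296 = 0.082961
Σp_1ᵢ² = 0.0125² + 0.2250² + 0.2375² + 0.0625² + 0.2750² + 0.1000² + 0.0375² + 0.0375² + 0.0125² = 0.000156 + 0.050625 + 0.056406 + 0.003906 + 0.075625 + 0.010000 + 0.001406 + 0.001406 + 0.000156 = 0.199686
Σp_2ᵢ² = 0.0163² + 0.0776² + 0.0163² + 0.0041² + 0.1306² + 0.0245² + 0.3224² + 0.2245² + 0.1837² = 0.000266 + 0.006022 + 0.000266 + 0.000017 + 0.017056 + 0.000600 + 0.103942 + 0.050400 + 0.033746 = 0.212315
O = 0.082961 / √(0.199686 × 0.212315) = 0.082961 / 0.2059037 = 0.4029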